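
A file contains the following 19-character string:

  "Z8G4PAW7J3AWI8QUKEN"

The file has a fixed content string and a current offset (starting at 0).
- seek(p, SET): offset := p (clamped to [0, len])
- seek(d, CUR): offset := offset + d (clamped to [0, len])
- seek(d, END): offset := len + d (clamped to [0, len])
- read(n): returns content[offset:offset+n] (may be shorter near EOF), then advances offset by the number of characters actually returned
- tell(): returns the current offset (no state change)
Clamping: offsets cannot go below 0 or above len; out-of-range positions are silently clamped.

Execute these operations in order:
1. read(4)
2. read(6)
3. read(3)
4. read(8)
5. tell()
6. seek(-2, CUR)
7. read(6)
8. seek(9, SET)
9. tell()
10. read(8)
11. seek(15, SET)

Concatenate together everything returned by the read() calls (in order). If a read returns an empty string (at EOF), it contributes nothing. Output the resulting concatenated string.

After 1 (read(4)): returned 'Z8G4', offset=4
After 2 (read(6)): returned 'PAW7J3', offset=10
After 3 (read(3)): returned 'AWI', offset=13
After 4 (read(8)): returned '8QUKEN', offset=19
After 5 (tell()): offset=19
After 6 (seek(-2, CUR)): offset=17
After 7 (read(6)): returned 'EN', offset=19
After 8 (seek(9, SET)): offset=9
After 9 (tell()): offset=9
After 10 (read(8)): returned '3AWI8QUK', offset=17
After 11 (seek(15, SET)): offset=15

Answer: Z8G4PAW7J3AWI8QUKENEN3AWI8QUK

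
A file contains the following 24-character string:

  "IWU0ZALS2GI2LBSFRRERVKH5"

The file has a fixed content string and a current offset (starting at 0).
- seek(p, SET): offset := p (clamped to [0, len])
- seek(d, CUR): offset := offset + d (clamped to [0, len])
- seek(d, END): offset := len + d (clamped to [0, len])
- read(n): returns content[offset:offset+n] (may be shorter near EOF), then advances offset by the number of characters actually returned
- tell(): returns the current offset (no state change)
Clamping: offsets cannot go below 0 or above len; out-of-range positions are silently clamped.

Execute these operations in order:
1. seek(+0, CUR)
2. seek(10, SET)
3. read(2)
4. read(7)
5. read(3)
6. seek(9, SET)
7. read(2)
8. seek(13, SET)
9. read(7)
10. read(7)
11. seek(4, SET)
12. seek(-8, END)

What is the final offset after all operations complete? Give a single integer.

Answer: 16

Derivation:
After 1 (seek(+0, CUR)): offset=0
After 2 (seek(10, SET)): offset=10
After 3 (read(2)): returned 'I2', offset=12
After 4 (read(7)): returned 'LBSFRRE', offset=19
After 5 (read(3)): returned 'RVK', offset=22
After 6 (seek(9, SET)): offset=9
After 7 (read(2)): returned 'GI', offset=11
After 8 (seek(13, SET)): offset=13
After 9 (read(7)): returned 'BSFRRER', offset=20
After 10 (read(7)): returned 'VKH5', offset=24
After 11 (seek(4, SET)): offset=4
After 12 (seek(-8, END)): offset=16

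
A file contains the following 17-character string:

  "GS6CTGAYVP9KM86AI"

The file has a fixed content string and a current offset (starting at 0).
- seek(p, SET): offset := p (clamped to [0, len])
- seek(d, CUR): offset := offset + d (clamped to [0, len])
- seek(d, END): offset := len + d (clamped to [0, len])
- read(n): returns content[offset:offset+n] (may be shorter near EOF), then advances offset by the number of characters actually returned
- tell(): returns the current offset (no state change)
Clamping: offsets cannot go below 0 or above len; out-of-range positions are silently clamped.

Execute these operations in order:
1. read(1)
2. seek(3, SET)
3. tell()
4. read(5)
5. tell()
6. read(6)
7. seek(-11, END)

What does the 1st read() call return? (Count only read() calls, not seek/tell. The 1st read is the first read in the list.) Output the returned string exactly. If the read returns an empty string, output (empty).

Answer: G

Derivation:
After 1 (read(1)): returned 'G', offset=1
After 2 (seek(3, SET)): offset=3
After 3 (tell()): offset=3
After 4 (read(5)): returned 'CTGAY', offset=8
After 5 (tell()): offset=8
After 6 (read(6)): returned 'VP9KM8', offset=14
After 7 (seek(-11, END)): offset=6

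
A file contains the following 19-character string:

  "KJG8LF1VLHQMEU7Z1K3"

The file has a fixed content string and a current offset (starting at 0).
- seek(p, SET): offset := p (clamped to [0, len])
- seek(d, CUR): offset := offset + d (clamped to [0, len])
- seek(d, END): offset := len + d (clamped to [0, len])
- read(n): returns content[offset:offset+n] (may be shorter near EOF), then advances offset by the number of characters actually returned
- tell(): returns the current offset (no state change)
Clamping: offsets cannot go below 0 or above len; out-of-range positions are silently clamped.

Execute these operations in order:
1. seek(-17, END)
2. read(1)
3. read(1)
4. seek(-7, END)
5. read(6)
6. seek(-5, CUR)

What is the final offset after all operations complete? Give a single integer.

Answer: 13

Derivation:
After 1 (seek(-17, END)): offset=2
After 2 (read(1)): returned 'G', offset=3
After 3 (read(1)): returned '8', offset=4
After 4 (seek(-7, END)): offset=12
After 5 (read(6)): returned 'EU7Z1K', offset=18
After 6 (seek(-5, CUR)): offset=13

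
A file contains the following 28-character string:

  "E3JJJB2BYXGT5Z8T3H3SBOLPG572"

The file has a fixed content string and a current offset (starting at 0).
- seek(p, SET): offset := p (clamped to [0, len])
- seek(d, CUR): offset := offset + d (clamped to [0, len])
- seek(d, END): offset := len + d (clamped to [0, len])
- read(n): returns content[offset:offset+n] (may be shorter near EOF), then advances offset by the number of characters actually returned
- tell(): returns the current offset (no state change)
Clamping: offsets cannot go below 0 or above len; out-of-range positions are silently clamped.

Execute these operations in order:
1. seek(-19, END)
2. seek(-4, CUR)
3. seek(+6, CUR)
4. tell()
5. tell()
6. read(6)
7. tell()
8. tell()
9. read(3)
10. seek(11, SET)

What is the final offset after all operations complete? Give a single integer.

After 1 (seek(-19, END)): offset=9
After 2 (seek(-4, CUR)): offset=5
After 3 (seek(+6, CUR)): offset=11
After 4 (tell()): offset=11
After 5 (tell()): offset=11
After 6 (read(6)): returned 'T5Z8T3', offset=17
After 7 (tell()): offset=17
After 8 (tell()): offset=17
After 9 (read(3)): returned 'H3S', offset=20
After 10 (seek(11, SET)): offset=11

Answer: 11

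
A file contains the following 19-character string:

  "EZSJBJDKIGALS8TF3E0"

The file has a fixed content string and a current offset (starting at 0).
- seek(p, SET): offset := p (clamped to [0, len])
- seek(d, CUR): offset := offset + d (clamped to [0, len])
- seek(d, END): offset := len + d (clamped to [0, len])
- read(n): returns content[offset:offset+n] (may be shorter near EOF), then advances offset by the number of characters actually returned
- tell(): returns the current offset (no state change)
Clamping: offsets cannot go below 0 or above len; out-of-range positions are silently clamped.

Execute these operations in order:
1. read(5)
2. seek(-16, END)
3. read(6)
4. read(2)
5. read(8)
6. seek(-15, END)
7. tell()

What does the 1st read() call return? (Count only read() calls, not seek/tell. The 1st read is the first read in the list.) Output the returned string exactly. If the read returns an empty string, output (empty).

After 1 (read(5)): returned 'EZSJB', offset=5
After 2 (seek(-16, END)): offset=3
After 3 (read(6)): returned 'JBJDKI', offset=9
After 4 (read(2)): returned 'GA', offset=11
After 5 (read(8)): returned 'LS8TF3E0', offset=19
After 6 (seek(-15, END)): offset=4
After 7 (tell()): offset=4

Answer: EZSJB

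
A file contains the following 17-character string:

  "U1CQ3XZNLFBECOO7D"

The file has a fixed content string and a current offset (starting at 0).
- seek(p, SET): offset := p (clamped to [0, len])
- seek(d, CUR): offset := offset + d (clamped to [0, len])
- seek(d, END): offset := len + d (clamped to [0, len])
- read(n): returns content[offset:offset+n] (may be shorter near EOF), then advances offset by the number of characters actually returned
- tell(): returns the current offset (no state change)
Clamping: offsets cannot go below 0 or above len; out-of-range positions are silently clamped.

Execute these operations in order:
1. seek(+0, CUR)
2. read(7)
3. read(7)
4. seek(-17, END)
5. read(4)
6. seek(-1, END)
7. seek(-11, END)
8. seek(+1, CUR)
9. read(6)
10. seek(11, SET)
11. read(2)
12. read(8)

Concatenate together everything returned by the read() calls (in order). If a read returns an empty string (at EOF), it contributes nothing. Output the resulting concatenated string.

Answer: U1CQ3XZNLFBECOU1CQNLFBECECOO7D

Derivation:
After 1 (seek(+0, CUR)): offset=0
After 2 (read(7)): returned 'U1CQ3XZ', offset=7
After 3 (read(7)): returned 'NLFBECO', offset=14
After 4 (seek(-17, END)): offset=0
After 5 (read(4)): returned 'U1CQ', offset=4
After 6 (seek(-1, END)): offset=16
After 7 (seek(-11, END)): offset=6
After 8 (seek(+1, CUR)): offset=7
After 9 (read(6)): returned 'NLFBEC', offset=13
After 10 (seek(11, SET)): offset=11
After 11 (read(2)): returned 'EC', offset=13
After 12 (read(8)): returned 'OO7D', offset=17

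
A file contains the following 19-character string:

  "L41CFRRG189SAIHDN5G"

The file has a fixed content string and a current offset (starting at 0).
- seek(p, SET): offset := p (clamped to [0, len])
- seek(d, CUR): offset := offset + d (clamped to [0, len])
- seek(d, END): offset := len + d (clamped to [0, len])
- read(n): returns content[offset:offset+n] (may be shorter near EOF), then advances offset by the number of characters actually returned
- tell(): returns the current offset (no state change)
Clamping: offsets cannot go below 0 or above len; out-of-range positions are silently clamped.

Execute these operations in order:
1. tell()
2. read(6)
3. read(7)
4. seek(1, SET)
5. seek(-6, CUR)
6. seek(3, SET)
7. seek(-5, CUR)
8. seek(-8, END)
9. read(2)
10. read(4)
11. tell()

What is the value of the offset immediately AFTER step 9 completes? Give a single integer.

After 1 (tell()): offset=0
After 2 (read(6)): returned 'L41CFR', offset=6
After 3 (read(7)): returned 'RG189SA', offset=13
After 4 (seek(1, SET)): offset=1
After 5 (seek(-6, CUR)): offset=0
After 6 (seek(3, SET)): offset=3
After 7 (seek(-5, CUR)): offset=0
After 8 (seek(-8, END)): offset=11
After 9 (read(2)): returned 'SA', offset=13

Answer: 13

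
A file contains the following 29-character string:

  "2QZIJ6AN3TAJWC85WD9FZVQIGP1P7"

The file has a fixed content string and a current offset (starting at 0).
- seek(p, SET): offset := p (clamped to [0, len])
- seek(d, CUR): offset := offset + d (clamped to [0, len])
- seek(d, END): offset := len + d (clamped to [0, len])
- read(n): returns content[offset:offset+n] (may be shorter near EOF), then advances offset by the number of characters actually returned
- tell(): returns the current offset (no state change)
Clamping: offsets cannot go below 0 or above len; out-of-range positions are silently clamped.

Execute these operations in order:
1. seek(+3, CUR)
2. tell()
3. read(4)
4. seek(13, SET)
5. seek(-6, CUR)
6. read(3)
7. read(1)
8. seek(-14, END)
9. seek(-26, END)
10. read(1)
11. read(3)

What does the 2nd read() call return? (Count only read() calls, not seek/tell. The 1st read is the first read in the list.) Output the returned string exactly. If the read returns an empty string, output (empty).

Answer: N3T

Derivation:
After 1 (seek(+3, CUR)): offset=3
After 2 (tell()): offset=3
After 3 (read(4)): returned 'IJ6A', offset=7
After 4 (seek(13, SET)): offset=13
After 5 (seek(-6, CUR)): offset=7
After 6 (read(3)): returned 'N3T', offset=10
After 7 (read(1)): returned 'A', offset=11
After 8 (seek(-14, END)): offset=15
After 9 (seek(-26, END)): offset=3
After 10 (read(1)): returned 'I', offset=4
After 11 (read(3)): returned 'J6A', offset=7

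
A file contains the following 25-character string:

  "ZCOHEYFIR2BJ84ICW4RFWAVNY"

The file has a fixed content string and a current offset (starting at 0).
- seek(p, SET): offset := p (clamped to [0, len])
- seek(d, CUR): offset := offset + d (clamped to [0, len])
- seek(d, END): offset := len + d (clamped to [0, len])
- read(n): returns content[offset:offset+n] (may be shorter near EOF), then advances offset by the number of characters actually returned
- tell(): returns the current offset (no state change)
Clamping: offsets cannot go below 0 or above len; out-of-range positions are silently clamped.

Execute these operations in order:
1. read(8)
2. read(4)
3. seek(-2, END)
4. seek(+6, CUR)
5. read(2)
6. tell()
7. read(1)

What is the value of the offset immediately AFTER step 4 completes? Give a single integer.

After 1 (read(8)): returned 'ZCOHEYFI', offset=8
After 2 (read(4)): returned 'R2BJ', offset=12
After 3 (seek(-2, END)): offset=23
After 4 (seek(+6, CUR)): offset=25

Answer: 25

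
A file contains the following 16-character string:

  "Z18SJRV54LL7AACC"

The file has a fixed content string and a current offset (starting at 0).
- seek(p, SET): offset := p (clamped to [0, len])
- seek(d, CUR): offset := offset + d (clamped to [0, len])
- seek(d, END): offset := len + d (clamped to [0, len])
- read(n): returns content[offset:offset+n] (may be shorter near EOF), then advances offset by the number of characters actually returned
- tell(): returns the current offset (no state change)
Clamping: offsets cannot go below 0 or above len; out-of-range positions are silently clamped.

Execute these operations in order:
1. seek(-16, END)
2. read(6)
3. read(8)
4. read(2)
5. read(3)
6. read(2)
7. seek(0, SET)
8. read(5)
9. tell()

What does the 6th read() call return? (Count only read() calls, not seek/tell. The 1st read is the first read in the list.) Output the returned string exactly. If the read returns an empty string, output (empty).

Answer: Z18SJ

Derivation:
After 1 (seek(-16, END)): offset=0
After 2 (read(6)): returned 'Z18SJR', offset=6
After 3 (read(8)): returned 'V54LL7AA', offset=14
After 4 (read(2)): returned 'CC', offset=16
After 5 (read(3)): returned '', offset=16
After 6 (read(2)): returned '', offset=16
After 7 (seek(0, SET)): offset=0
After 8 (read(5)): returned 'Z18SJ', offset=5
After 9 (tell()): offset=5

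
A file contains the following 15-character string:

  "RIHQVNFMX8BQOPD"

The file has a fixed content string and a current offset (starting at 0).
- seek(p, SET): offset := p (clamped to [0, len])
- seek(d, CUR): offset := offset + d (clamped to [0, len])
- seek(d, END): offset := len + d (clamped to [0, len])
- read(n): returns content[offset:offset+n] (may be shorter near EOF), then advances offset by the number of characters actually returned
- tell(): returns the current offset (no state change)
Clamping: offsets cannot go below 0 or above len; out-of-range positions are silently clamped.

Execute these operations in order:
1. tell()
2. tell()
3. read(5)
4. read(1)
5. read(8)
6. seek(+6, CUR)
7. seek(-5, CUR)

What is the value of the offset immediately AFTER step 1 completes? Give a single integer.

After 1 (tell()): offset=0

Answer: 0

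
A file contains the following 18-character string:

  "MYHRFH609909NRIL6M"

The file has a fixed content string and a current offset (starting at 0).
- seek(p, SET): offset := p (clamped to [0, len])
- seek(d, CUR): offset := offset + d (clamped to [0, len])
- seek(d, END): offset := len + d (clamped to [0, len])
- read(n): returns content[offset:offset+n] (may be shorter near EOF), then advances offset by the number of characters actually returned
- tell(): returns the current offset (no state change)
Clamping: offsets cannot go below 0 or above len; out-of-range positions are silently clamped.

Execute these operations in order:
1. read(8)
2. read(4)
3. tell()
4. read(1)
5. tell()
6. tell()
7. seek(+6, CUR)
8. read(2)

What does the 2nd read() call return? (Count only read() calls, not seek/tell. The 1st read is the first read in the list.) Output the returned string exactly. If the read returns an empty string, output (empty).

After 1 (read(8)): returned 'MYHRFH60', offset=8
After 2 (read(4)): returned '9909', offset=12
After 3 (tell()): offset=12
After 4 (read(1)): returned 'N', offset=13
After 5 (tell()): offset=13
After 6 (tell()): offset=13
After 7 (seek(+6, CUR)): offset=18
After 8 (read(2)): returned '', offset=18

Answer: 9909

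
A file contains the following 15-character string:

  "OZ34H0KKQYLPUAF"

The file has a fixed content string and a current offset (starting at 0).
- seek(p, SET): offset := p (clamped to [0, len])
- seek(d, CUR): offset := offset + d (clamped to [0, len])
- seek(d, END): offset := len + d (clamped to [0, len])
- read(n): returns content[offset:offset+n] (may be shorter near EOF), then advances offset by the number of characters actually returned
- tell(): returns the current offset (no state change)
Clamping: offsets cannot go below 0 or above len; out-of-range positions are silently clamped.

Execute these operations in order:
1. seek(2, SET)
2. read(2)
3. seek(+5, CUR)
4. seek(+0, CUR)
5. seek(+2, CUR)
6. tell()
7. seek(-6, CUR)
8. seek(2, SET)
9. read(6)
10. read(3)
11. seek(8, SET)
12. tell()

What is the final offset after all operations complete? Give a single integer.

After 1 (seek(2, SET)): offset=2
After 2 (read(2)): returned '34', offset=4
After 3 (seek(+5, CUR)): offset=9
After 4 (seek(+0, CUR)): offset=9
After 5 (seek(+2, CUR)): offset=11
After 6 (tell()): offset=11
After 7 (seek(-6, CUR)): offset=5
After 8 (seek(2, SET)): offset=2
After 9 (read(6)): returned '34H0KK', offset=8
After 10 (read(3)): returned 'QYL', offset=11
After 11 (seek(8, SET)): offset=8
After 12 (tell()): offset=8

Answer: 8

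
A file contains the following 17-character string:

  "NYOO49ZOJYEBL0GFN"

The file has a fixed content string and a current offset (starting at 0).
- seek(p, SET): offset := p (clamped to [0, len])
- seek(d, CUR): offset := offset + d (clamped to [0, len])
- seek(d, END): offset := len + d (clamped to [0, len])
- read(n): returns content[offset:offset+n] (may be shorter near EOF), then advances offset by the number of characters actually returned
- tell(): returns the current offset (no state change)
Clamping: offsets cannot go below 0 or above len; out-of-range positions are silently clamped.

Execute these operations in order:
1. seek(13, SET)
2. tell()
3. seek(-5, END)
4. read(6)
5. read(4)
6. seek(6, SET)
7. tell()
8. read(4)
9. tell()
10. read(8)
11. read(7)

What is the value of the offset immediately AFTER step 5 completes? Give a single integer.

After 1 (seek(13, SET)): offset=13
After 2 (tell()): offset=13
After 3 (seek(-5, END)): offset=12
After 4 (read(6)): returned 'L0GFN', offset=17
After 5 (read(4)): returned '', offset=17

Answer: 17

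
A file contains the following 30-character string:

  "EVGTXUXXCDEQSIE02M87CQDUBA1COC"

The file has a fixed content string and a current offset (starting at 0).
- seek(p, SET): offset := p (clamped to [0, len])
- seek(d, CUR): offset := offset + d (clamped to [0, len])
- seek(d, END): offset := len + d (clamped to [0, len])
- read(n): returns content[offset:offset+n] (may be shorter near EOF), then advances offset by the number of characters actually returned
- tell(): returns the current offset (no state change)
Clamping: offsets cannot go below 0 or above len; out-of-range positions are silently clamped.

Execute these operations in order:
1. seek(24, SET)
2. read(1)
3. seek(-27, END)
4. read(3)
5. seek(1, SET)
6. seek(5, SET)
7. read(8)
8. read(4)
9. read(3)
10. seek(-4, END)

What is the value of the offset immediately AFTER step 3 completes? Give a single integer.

Answer: 3

Derivation:
After 1 (seek(24, SET)): offset=24
After 2 (read(1)): returned 'B', offset=25
After 3 (seek(-27, END)): offset=3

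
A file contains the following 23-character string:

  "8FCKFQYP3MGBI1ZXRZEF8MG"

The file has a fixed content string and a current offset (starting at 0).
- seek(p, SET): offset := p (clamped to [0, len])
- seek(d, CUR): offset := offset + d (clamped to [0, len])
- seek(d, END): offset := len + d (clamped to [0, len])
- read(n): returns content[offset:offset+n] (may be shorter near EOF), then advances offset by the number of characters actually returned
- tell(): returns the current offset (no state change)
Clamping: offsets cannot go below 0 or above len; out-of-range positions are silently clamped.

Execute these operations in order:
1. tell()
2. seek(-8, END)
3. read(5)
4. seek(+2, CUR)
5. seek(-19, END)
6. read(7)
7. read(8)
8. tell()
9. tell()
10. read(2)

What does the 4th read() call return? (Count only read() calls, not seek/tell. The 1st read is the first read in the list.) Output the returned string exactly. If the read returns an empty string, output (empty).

After 1 (tell()): offset=0
After 2 (seek(-8, END)): offset=15
After 3 (read(5)): returned 'XRZEF', offset=20
After 4 (seek(+2, CUR)): offset=22
After 5 (seek(-19, END)): offset=4
After 6 (read(7)): returned 'FQYP3MG', offset=11
After 7 (read(8)): returned 'BI1ZXRZE', offset=19
After 8 (tell()): offset=19
After 9 (tell()): offset=19
After 10 (read(2)): returned 'F8', offset=21

Answer: F8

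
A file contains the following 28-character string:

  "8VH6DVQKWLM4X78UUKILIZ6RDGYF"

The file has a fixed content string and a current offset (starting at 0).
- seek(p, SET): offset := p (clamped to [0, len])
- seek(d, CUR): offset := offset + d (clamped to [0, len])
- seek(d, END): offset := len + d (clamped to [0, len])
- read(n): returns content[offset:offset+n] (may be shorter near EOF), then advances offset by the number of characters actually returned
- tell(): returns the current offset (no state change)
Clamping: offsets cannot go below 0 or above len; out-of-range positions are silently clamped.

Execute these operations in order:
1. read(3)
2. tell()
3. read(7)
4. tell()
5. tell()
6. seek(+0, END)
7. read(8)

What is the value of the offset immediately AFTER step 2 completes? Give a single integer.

Answer: 3

Derivation:
After 1 (read(3)): returned '8VH', offset=3
After 2 (tell()): offset=3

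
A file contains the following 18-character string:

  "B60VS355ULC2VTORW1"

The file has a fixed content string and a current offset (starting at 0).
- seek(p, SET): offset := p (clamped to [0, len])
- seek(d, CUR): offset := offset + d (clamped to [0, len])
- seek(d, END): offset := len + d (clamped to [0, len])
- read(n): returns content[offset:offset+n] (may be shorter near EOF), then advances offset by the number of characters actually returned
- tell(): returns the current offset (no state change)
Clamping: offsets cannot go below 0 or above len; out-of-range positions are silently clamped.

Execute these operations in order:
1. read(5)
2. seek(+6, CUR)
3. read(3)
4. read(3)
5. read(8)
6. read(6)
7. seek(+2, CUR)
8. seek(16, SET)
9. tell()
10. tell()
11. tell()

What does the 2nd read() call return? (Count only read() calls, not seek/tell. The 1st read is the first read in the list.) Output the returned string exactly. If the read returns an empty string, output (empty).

After 1 (read(5)): returned 'B60VS', offset=5
After 2 (seek(+6, CUR)): offset=11
After 3 (read(3)): returned '2VT', offset=14
After 4 (read(3)): returned 'ORW', offset=17
After 5 (read(8)): returned '1', offset=18
After 6 (read(6)): returned '', offset=18
After 7 (seek(+2, CUR)): offset=18
After 8 (seek(16, SET)): offset=16
After 9 (tell()): offset=16
After 10 (tell()): offset=16
After 11 (tell()): offset=16

Answer: 2VT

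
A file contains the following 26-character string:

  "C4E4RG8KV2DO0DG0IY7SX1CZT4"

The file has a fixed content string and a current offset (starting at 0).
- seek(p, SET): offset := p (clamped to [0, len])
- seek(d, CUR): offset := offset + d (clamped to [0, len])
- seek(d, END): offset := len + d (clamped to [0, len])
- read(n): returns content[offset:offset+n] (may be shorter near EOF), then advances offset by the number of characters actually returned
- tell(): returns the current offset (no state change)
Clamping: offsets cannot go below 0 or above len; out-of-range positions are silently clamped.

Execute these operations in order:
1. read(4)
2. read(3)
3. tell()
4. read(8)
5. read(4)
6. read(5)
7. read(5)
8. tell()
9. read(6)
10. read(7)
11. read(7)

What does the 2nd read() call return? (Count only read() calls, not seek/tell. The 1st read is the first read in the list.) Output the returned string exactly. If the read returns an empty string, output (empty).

After 1 (read(4)): returned 'C4E4', offset=4
After 2 (read(3)): returned 'RG8', offset=7
After 3 (tell()): offset=7
After 4 (read(8)): returned 'KV2DO0DG', offset=15
After 5 (read(4)): returned '0IY7', offset=19
After 6 (read(5)): returned 'SX1CZ', offset=24
After 7 (read(5)): returned 'T4', offset=26
After 8 (tell()): offset=26
After 9 (read(6)): returned '', offset=26
After 10 (read(7)): returned '', offset=26
After 11 (read(7)): returned '', offset=26

Answer: RG8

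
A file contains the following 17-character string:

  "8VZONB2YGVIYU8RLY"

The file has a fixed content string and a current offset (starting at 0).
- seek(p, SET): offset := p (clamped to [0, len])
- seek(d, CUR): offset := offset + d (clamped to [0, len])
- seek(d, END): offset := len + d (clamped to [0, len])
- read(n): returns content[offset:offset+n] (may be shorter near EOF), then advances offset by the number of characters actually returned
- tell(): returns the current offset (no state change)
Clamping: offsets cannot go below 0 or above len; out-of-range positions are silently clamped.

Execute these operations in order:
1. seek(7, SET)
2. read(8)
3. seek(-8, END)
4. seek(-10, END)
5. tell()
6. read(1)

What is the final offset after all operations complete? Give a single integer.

After 1 (seek(7, SET)): offset=7
After 2 (read(8)): returned 'YGVIYU8R', offset=15
After 3 (seek(-8, END)): offset=9
After 4 (seek(-10, END)): offset=7
After 5 (tell()): offset=7
After 6 (read(1)): returned 'Y', offset=8

Answer: 8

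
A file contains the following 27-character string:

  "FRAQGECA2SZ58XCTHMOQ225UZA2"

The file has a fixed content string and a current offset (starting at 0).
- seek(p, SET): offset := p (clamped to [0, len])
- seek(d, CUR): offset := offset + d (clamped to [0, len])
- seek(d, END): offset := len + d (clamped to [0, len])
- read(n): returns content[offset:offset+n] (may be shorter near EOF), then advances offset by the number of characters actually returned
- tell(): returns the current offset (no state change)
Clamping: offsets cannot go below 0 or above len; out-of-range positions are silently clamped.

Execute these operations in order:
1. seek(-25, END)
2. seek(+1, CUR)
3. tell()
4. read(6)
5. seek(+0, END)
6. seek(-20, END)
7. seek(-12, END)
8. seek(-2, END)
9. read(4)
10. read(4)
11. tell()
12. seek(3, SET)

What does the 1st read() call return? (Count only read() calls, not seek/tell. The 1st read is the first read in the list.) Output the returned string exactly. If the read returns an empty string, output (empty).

After 1 (seek(-25, END)): offset=2
After 2 (seek(+1, CUR)): offset=3
After 3 (tell()): offset=3
After 4 (read(6)): returned 'QGECA2', offset=9
After 5 (seek(+0, END)): offset=27
After 6 (seek(-20, END)): offset=7
After 7 (seek(-12, END)): offset=15
After 8 (seek(-2, END)): offset=25
After 9 (read(4)): returned 'A2', offset=27
After 10 (read(4)): returned '', offset=27
After 11 (tell()): offset=27
After 12 (seek(3, SET)): offset=3

Answer: QGECA2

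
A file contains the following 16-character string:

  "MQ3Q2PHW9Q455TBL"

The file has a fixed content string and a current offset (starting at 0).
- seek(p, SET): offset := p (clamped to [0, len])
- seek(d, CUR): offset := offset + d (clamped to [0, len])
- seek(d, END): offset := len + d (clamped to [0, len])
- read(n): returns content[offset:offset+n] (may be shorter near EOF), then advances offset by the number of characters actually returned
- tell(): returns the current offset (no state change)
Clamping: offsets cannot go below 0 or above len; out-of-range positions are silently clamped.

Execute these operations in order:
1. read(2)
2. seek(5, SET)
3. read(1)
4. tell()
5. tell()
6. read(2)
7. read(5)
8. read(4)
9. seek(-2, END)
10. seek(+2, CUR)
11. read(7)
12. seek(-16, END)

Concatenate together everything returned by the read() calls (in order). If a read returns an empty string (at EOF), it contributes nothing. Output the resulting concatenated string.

After 1 (read(2)): returned 'MQ', offset=2
After 2 (seek(5, SET)): offset=5
After 3 (read(1)): returned 'P', offset=6
After 4 (tell()): offset=6
After 5 (tell()): offset=6
After 6 (read(2)): returned 'HW', offset=8
After 7 (read(5)): returned '9Q455', offset=13
After 8 (read(4)): returned 'TBL', offset=16
After 9 (seek(-2, END)): offset=14
After 10 (seek(+2, CUR)): offset=16
After 11 (read(7)): returned '', offset=16
After 12 (seek(-16, END)): offset=0

Answer: MQPHW9Q455TBL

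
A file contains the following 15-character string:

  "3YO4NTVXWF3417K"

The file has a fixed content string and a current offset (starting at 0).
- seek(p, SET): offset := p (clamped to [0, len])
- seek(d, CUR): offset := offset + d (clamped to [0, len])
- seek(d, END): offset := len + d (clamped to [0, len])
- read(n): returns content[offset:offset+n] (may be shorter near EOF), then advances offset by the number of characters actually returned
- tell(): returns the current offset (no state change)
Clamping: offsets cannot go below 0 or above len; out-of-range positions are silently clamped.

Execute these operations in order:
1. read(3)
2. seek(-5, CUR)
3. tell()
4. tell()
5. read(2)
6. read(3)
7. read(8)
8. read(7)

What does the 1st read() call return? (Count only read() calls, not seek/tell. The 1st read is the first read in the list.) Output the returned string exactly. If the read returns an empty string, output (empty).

Answer: 3YO

Derivation:
After 1 (read(3)): returned '3YO', offset=3
After 2 (seek(-5, CUR)): offset=0
After 3 (tell()): offset=0
After 4 (tell()): offset=0
After 5 (read(2)): returned '3Y', offset=2
After 6 (read(3)): returned 'O4N', offset=5
After 7 (read(8)): returned 'TVXWF341', offset=13
After 8 (read(7)): returned '7K', offset=15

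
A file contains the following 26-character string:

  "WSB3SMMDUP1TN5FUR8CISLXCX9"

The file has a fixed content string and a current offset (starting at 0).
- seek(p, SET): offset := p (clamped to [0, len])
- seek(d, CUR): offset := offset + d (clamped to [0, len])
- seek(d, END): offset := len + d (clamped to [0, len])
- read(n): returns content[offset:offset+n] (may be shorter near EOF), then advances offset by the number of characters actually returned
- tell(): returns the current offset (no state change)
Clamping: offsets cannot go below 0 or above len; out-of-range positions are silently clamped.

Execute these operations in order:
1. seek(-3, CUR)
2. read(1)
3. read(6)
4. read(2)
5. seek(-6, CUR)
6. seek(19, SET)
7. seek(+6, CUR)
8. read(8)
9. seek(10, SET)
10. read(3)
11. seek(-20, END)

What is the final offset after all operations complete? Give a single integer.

After 1 (seek(-3, CUR)): offset=0
After 2 (read(1)): returned 'W', offset=1
After 3 (read(6)): returned 'SB3SMM', offset=7
After 4 (read(2)): returned 'DU', offset=9
After 5 (seek(-6, CUR)): offset=3
After 6 (seek(19, SET)): offset=19
After 7 (seek(+6, CUR)): offset=25
After 8 (read(8)): returned '9', offset=26
After 9 (seek(10, SET)): offset=10
After 10 (read(3)): returned '1TN', offset=13
After 11 (seek(-20, END)): offset=6

Answer: 6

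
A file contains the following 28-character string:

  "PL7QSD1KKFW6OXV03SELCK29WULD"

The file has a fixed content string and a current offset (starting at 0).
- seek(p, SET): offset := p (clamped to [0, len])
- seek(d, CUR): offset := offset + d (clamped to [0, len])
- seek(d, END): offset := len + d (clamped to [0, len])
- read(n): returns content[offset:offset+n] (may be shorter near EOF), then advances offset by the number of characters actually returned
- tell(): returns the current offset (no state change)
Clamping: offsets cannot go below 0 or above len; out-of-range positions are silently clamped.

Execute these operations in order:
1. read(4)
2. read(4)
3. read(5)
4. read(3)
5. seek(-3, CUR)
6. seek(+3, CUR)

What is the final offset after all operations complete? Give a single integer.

Answer: 16

Derivation:
After 1 (read(4)): returned 'PL7Q', offset=4
After 2 (read(4)): returned 'SD1K', offset=8
After 3 (read(5)): returned 'KFW6O', offset=13
After 4 (read(3)): returned 'XV0', offset=16
After 5 (seek(-3, CUR)): offset=13
After 6 (seek(+3, CUR)): offset=16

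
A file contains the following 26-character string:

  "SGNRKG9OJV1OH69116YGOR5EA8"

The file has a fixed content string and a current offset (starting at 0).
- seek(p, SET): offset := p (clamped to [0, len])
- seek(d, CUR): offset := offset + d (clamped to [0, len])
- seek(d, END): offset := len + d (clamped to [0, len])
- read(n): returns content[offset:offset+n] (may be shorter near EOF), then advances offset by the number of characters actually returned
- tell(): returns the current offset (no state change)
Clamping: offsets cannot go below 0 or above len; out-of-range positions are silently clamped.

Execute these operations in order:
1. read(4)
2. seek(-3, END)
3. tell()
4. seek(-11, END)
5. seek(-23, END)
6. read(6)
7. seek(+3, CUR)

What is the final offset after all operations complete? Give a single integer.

Answer: 12

Derivation:
After 1 (read(4)): returned 'SGNR', offset=4
After 2 (seek(-3, END)): offset=23
After 3 (tell()): offset=23
After 4 (seek(-11, END)): offset=15
After 5 (seek(-23, END)): offset=3
After 6 (read(6)): returned 'RKG9OJ', offset=9
After 7 (seek(+3, CUR)): offset=12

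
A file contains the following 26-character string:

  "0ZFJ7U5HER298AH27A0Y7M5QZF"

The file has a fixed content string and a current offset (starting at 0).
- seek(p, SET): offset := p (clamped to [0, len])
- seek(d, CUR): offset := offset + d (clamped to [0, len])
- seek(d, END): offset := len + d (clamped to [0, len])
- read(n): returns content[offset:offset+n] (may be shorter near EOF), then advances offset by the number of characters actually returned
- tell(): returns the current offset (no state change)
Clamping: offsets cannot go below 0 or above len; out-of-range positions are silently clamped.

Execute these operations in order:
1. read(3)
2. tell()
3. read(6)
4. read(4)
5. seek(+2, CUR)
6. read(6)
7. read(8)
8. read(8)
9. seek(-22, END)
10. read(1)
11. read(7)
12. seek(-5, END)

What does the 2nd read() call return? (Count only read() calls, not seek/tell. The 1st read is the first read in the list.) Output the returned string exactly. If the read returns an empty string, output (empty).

Answer: J7U5HE

Derivation:
After 1 (read(3)): returned '0ZF', offset=3
After 2 (tell()): offset=3
After 3 (read(6)): returned 'J7U5HE', offset=9
After 4 (read(4)): returned 'R298', offset=13
After 5 (seek(+2, CUR)): offset=15
After 6 (read(6)): returned '27A0Y7', offset=21
After 7 (read(8)): returned 'M5QZF', offset=26
After 8 (read(8)): returned '', offset=26
After 9 (seek(-22, END)): offset=4
After 10 (read(1)): returned '7', offset=5
After 11 (read(7)): returned 'U5HER29', offset=12
After 12 (seek(-5, END)): offset=21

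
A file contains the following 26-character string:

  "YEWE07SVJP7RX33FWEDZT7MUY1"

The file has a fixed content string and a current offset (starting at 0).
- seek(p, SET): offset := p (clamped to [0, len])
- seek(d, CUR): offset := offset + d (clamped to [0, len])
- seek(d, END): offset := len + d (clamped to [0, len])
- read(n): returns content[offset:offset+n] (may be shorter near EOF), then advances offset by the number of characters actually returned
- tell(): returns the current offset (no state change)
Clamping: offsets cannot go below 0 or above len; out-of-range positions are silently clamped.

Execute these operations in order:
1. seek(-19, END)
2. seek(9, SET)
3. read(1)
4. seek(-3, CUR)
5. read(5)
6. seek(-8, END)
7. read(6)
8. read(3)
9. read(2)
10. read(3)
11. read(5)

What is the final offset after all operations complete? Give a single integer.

Answer: 26

Derivation:
After 1 (seek(-19, END)): offset=7
After 2 (seek(9, SET)): offset=9
After 3 (read(1)): returned 'P', offset=10
After 4 (seek(-3, CUR)): offset=7
After 5 (read(5)): returned 'VJP7R', offset=12
After 6 (seek(-8, END)): offset=18
After 7 (read(6)): returned 'DZT7MU', offset=24
After 8 (read(3)): returned 'Y1', offset=26
After 9 (read(2)): returned '', offset=26
After 10 (read(3)): returned '', offset=26
After 11 (read(5)): returned '', offset=26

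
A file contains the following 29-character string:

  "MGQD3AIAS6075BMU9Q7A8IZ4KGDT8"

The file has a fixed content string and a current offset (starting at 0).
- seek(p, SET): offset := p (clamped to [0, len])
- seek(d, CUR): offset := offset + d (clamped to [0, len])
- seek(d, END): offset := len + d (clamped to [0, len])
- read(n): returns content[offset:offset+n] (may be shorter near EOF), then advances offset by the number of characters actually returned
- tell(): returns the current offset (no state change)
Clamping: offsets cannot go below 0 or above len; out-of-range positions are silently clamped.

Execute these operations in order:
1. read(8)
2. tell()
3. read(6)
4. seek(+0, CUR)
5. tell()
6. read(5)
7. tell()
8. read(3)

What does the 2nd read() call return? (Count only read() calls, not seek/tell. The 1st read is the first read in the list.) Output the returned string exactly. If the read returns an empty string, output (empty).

Answer: S6075B

Derivation:
After 1 (read(8)): returned 'MGQD3AIA', offset=8
After 2 (tell()): offset=8
After 3 (read(6)): returned 'S6075B', offset=14
After 4 (seek(+0, CUR)): offset=14
After 5 (tell()): offset=14
After 6 (read(5)): returned 'MU9Q7', offset=19
After 7 (tell()): offset=19
After 8 (read(3)): returned 'A8I', offset=22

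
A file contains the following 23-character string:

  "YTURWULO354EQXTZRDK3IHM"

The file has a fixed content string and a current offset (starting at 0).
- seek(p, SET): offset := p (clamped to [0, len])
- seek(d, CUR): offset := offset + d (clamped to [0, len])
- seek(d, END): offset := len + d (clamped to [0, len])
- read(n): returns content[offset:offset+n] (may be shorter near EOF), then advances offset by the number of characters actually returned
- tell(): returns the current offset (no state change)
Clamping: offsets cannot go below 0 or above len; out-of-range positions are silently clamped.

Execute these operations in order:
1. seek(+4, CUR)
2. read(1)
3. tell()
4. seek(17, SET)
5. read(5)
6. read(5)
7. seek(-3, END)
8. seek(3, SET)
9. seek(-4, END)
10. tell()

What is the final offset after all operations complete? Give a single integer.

After 1 (seek(+4, CUR)): offset=4
After 2 (read(1)): returned 'W', offset=5
After 3 (tell()): offset=5
After 4 (seek(17, SET)): offset=17
After 5 (read(5)): returned 'DK3IH', offset=22
After 6 (read(5)): returned 'M', offset=23
After 7 (seek(-3, END)): offset=20
After 8 (seek(3, SET)): offset=3
After 9 (seek(-4, END)): offset=19
After 10 (tell()): offset=19

Answer: 19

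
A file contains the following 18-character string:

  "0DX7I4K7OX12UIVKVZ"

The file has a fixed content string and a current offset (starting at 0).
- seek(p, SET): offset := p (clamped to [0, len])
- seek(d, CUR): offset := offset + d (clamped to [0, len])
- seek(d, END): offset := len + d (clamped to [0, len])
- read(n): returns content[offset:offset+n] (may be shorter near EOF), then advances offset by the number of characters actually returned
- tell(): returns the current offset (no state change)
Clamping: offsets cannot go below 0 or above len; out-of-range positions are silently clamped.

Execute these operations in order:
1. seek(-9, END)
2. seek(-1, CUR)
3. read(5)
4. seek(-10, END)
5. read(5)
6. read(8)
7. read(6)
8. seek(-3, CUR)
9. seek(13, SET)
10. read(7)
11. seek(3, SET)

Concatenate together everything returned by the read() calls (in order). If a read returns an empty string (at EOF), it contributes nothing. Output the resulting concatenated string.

Answer: OX12UOX12UIVKVZIVKVZ

Derivation:
After 1 (seek(-9, END)): offset=9
After 2 (seek(-1, CUR)): offset=8
After 3 (read(5)): returned 'OX12U', offset=13
After 4 (seek(-10, END)): offset=8
After 5 (read(5)): returned 'OX12U', offset=13
After 6 (read(8)): returned 'IVKVZ', offset=18
After 7 (read(6)): returned '', offset=18
After 8 (seek(-3, CUR)): offset=15
After 9 (seek(13, SET)): offset=13
After 10 (read(7)): returned 'IVKVZ', offset=18
After 11 (seek(3, SET)): offset=3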